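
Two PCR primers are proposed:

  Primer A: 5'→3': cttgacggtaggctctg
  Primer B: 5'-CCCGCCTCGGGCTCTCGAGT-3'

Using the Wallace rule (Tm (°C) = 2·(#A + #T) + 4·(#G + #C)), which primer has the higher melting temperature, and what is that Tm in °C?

Primer B, 70°C

Primer A: A+T=7, G+C=10 → Tm = 2(7)+4(10) = 54°C
Primer B: A+T=5, G+C=15 → Tm = 2(5)+4(15) = 70°C
54°C vs 70°C → primer B is higher.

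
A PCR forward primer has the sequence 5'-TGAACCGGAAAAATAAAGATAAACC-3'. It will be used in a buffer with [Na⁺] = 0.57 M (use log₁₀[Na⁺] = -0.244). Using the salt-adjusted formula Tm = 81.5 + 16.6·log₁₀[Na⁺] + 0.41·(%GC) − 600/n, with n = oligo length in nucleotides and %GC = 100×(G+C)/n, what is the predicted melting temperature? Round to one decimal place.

Length n = 25. Scanning the sequence gives G=4, A=14, T=3, C=4.
G+C = 8, so %GC = 8/25 × 100 = 32%
Salt term: 16.6 × (-0.244) = -4.05
GC term: 0.41 × 32 = 13.12; length term: −600/25 = −24
Tm = 81.5 + (-4.05) + 13.12 − 24 = 66.57 → 66.6°C

66.6°C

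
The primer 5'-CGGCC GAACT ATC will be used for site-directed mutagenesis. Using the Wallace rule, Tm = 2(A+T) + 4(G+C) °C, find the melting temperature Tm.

42°C

Counting bases: A=3, G=3, T=2, C=5
A+T = 5, G+C = 8
Tm = 2×5 + 4×8 = 42°C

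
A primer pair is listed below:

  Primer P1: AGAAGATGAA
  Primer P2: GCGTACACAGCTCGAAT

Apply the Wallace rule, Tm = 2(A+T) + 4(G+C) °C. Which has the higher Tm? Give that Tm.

Primer P1: A+T=7, G+C=3 → Tm = 2(7)+4(3) = 26°C
Primer P2: A+T=8, G+C=9 → Tm = 2(8)+4(9) = 52°C
26°C vs 52°C → primer P2 is higher.

Primer P2, 52°C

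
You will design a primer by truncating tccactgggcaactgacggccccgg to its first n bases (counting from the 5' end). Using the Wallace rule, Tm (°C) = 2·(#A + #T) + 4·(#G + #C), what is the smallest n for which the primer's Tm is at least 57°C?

n = 18

First 17 bases: TCCACTGGGCAACTGAC → Tm = 54°C (< 57°C)
First 18 bases: TCCACTGGGCAACTGACG → Tm = 58°C (≥ 57°C)
Each additional base adds 2°C (A/T) or 4°C (G/C), so Tm is non-decreasing in n; n = 18 is the first length to reach 57°C.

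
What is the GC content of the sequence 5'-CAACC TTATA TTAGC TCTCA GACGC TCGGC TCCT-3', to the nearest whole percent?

Base counts: G=5, T=10, C=12, A=7
G+C = 5 + 12 = 17 out of 34 bases
%GC = 17/34 × 100 = 50% ≈ 50%

50%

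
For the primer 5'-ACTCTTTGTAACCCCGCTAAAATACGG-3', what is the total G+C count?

12

C=8, A=8, G=4, T=7
G+C = 4 + 8 = 12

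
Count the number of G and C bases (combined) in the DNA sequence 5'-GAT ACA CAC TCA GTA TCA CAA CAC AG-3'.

11

Base counts: A=11, T=4, C=8, G=3
Total G or C: 3 + 8 = 11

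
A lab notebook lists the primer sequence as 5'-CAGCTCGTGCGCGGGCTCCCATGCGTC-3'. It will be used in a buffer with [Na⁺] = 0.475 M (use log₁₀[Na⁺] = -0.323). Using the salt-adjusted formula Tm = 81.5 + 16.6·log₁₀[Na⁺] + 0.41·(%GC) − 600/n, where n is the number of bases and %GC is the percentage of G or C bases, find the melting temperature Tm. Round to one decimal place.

Length n = 27. Base counts: T=5, G=9, C=11, A=2
G+C = 20, so %GC = 20/27 × 100 = 74.074%
Salt term: 16.6 × (-0.323) = -5.362
GC term: 0.41 × 74.074 = 30.37; length term: −600/27 = −22.222
Tm = 81.5 + (-5.362) + 30.37 − 22.222 = 84.286 → 84.3°C

84.3°C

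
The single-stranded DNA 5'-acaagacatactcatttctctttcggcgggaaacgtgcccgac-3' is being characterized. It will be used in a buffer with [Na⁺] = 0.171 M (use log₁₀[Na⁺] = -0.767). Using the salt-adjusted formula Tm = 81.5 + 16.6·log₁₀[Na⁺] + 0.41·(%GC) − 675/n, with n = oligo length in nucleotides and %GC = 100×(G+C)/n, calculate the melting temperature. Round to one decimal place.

Length n = 43. Scanning the sequence gives C=13, G=9, T=10, A=11.
G+C = 22, so %GC = 22/43 × 100 = 51.163%
Salt term: 16.6 × (-0.767) = -12.732
GC term: 0.41 × 51.163 = 20.977; length term: −675/43 = −15.698
Tm = 81.5 + (-12.732) + 20.977 − 15.698 = 74.047 → 74.0°C

74.0°C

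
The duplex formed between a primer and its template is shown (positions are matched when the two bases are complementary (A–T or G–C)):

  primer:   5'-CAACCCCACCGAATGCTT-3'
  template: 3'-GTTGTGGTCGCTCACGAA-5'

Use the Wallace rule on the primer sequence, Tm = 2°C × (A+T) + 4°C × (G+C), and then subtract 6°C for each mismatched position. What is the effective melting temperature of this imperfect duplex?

Primer base counts: A=5, T=3, G=2, C=8 → A+T=8, G+C=10
Perfect-match Tm = 2(8) + 4(10) = 16 + 40 = 56°C
Mismatches (positions where the bases are not complementary): 3 (at positions 5, 9, 13)
Effective Tm = 56 − 3×6 = 56 − 18 = 38°C

38°C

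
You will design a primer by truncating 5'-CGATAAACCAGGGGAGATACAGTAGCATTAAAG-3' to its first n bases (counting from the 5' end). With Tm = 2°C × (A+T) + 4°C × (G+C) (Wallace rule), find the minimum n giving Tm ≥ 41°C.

n = 14

First 13 bases: CGATAAACCAGGG → Tm = 40°C (< 41°C)
First 14 bases: CGATAAACCAGGGG → Tm = 44°C (≥ 41°C)
Since every base adds ≥2°C, Tm only increases with n, so the threshold is first crossed at n = 14.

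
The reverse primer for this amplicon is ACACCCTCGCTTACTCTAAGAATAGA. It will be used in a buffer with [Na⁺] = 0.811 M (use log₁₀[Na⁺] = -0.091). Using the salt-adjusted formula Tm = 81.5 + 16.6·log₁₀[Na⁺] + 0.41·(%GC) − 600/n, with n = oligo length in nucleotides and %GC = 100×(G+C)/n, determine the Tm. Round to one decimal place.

Length n = 26. Counting bases: C=8, T=6, G=3, A=9
G+C = 11, so %GC = 11/26 × 100 = 42.308%
Salt term: 16.6 × (-0.091) = -1.511
GC term: 0.41 × 42.308 = 17.346; length term: −600/26 = −23.077
Tm = 81.5 + (-1.511) + 17.346 − 23.077 = 74.258 → 74.3°C

74.3°C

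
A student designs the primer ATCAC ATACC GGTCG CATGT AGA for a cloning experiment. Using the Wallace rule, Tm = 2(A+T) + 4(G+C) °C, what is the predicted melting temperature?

68°C

Base counts: A=7, C=6, G=5, T=5
So N_AT = 12 and N_GC = 11.
Tm = 2×12 + 4×11 = 68°C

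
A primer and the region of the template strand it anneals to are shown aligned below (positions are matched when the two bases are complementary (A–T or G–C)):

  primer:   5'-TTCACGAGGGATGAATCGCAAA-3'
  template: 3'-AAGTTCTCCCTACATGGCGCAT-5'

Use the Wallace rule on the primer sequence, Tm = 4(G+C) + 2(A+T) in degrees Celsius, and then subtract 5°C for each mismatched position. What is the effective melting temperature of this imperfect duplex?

Primer base counts: A=8, T=4, G=6, C=4 → A+T=12, G+C=10
Perfect-match Tm = 2(12) + 4(10) = 24 + 40 = 64°C
Mismatches (positions where the bases are not complementary): 5 (at positions 5, 14, 16, 20, 21)
Effective Tm = 64 − 5×5 = 64 − 25 = 39°C

39°C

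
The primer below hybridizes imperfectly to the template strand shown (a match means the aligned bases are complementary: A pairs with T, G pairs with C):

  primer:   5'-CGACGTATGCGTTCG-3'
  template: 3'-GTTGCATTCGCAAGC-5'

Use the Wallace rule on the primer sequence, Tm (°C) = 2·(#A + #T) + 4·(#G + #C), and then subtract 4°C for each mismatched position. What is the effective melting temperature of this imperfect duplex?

Primer base counts: A=2, T=4, G=5, C=4 → A+T=6, G+C=9
Perfect-match Tm = 2(6) + 4(9) = 12 + 36 = 48°C
Mismatches (positions where the bases are not complementary): 2 (at positions 2, 8)
Effective Tm = 48 − 2×4 = 48 − 8 = 40°C

40°C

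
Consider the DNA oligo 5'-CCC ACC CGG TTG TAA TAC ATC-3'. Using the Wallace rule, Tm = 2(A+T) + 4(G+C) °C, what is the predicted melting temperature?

Base counts: C=8, T=5, A=5, G=3
A+T = 10, G+C = 11
Tm = 4·11 + 2·10 = 44 + 20 = 64°C

64°C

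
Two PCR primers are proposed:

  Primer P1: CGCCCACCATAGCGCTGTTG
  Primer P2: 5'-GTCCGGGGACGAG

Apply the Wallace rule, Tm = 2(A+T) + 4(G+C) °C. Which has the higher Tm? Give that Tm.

Primer P1, 66°C

Primer P1: A+T=7, G+C=13 → Tm = 2(7)+4(13) = 66°C
Primer P2: A+T=3, G+C=10 → Tm = 2(3)+4(10) = 46°C
66°C vs 46°C → primer P1 is higher.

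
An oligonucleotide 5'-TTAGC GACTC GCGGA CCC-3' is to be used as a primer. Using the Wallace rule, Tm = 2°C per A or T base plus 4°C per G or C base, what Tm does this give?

60°C

Counting bases: A=3, T=3, G=5, C=7
So N_AT = 6 and N_GC = 12.
Tm = 2(6) + 4(12) = 12 + 48 = 60°C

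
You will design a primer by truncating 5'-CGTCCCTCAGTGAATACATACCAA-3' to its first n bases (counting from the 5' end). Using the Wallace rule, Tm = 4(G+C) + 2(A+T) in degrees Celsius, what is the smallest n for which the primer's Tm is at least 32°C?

First 9 bases: CGTCCCTCA → Tm = 30°C (< 32°C)
First 10 bases: CGTCCCTCAG → Tm = 34°C (≥ 32°C)
Each additional base adds 2°C (A/T) or 4°C (G/C), so Tm is non-decreasing in n; n = 10 is the first length to reach 32°C.

n = 10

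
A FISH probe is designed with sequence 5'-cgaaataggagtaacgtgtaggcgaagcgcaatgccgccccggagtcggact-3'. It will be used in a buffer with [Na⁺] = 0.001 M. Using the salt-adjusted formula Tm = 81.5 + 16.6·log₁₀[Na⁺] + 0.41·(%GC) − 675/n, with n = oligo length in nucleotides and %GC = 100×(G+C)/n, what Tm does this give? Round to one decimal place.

Length n = 52. Counting bases: A=14, G=18, C=13, T=7
G+C = 31, so %GC = 31/52 × 100 = 59.615%
Salt term: 16.6 × (-3) = -49.8
GC term: 0.41 × 59.615 = 24.442; length term: −675/52 = −12.981
Tm = 81.5 + (-49.8) + 24.442 − 12.981 = 43.161 → 43.2°C

43.2°C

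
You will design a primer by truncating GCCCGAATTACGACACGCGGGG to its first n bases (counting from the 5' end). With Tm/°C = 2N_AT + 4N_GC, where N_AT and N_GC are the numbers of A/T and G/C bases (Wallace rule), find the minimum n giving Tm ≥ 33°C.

n = 11

First 10 bases: GCCCGAATTA → Tm = 30°C (< 33°C)
First 11 bases: GCCCGAATTAC → Tm = 34°C (≥ 33°C)
Since every base adds ≥2°C, Tm only increases with n, so the threshold is first crossed at n = 11.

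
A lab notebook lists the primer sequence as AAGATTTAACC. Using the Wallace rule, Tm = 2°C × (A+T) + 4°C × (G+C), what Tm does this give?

Counting bases: C=2, A=5, T=3, G=1
AT pairs contribute 8, GC pairs contribute 3.
Tm = 4·3 + 2·8 = 12 + 16 = 28°C

28°C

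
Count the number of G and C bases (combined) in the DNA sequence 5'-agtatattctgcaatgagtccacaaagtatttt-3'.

10

Counting bases: A=11, G=5, T=12, C=5
G+C = 5 + 5 = 10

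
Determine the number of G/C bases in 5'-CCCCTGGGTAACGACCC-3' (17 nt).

12

Base counts: G=4, C=8, T=2, A=3
Total G or C: 4 + 8 = 12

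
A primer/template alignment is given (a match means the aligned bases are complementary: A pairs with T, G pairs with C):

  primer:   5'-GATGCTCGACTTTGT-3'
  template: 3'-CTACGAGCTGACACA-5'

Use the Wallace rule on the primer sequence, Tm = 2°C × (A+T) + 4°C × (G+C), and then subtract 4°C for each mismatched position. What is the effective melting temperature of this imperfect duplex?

40°C

Primer base counts: A=2, T=6, G=4, C=3 → A+T=8, G+C=7
Perfect-match Tm = 2(8) + 4(7) = 16 + 28 = 44°C
Mismatches (positions where the bases are not complementary): 1 (at position 12)
Effective Tm = 44 − 1×4 = 44 − 4 = 40°C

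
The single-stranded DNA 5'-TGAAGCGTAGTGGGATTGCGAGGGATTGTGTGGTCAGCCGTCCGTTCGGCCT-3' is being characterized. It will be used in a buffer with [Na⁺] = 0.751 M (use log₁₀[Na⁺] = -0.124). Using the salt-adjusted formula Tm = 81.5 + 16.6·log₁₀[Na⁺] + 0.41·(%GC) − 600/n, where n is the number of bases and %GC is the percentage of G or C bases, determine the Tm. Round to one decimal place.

92.3°C

Length n = 52. Base counts: A=7, T=14, C=10, G=21
G+C = 31, so %GC = 31/52 × 100 = 59.615%
Salt term: 16.6 × (-0.124) = -2.058
GC term: 0.41 × 59.615 = 24.442; length term: −600/52 = −11.538
Tm = 81.5 + (-2.058) + 24.442 − 11.538 = 92.346 → 92.3°C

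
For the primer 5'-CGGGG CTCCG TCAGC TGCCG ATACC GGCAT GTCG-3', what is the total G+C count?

Base counts: G=12, T=6, C=12, A=4
G+C = 12 + 12 = 24

24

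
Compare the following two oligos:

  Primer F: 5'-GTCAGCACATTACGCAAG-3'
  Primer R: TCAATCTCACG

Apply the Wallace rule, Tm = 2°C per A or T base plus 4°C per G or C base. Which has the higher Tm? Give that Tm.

Primer F: A+T=9, G+C=9 → Tm = 2(9)+4(9) = 54°C
Primer R: A+T=6, G+C=5 → Tm = 2(6)+4(5) = 32°C
54°C vs 32°C → primer F is higher.

Primer F, 54°C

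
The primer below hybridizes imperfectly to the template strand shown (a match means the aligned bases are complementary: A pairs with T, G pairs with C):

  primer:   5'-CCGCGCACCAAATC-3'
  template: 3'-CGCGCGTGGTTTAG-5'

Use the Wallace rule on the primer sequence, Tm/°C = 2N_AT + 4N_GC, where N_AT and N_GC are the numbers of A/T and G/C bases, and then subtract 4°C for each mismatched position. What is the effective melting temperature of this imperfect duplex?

42°C

Primer base counts: A=4, T=1, G=2, C=7 → A+T=5, G+C=9
Perfect-match Tm = 2(5) + 4(9) = 10 + 36 = 46°C
Mismatches (positions where the bases are not complementary): 1 (at position 1)
Effective Tm = 46 − 1×4 = 46 − 4 = 42°C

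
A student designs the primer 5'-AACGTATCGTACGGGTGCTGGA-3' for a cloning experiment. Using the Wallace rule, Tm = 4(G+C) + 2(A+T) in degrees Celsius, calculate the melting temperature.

68°C

C=4, G=8, A=5, T=5
So N_AT = 10 and N_GC = 12.
Tm = 2×10 + 4×12 = 68°C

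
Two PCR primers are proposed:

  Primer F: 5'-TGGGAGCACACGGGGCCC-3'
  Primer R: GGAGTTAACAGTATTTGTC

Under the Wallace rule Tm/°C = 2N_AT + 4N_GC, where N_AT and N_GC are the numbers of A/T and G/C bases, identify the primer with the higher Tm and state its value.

Primer F, 64°C

Primer F: A+T=4, G+C=14 → Tm = 2(4)+4(14) = 64°C
Primer R: A+T=12, G+C=7 → Tm = 2(12)+4(7) = 52°C
64°C vs 52°C → primer F is higher.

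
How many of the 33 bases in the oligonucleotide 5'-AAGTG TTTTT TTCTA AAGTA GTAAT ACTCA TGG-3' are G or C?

Base counts: A=10, T=14, C=3, G=6
Total G or C: 6 + 3 = 9

9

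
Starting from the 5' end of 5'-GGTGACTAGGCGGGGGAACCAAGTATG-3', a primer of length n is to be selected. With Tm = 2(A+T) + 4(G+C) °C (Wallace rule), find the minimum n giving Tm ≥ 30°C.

n = 10

First 9 bases: GGTGACTAG → Tm = 28°C (< 30°C)
First 10 bases: GGTGACTAGG → Tm = 32°C (≥ 30°C)
Each additional base adds 2°C (A/T) or 4°C (G/C), so Tm is non-decreasing in n; n = 10 is the first length to reach 30°C.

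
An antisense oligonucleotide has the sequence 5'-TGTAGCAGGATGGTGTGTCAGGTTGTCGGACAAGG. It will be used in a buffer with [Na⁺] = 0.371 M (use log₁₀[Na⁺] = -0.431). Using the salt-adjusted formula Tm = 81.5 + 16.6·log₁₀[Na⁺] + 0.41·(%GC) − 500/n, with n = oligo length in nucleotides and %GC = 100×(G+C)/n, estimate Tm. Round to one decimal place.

Length n = 35. Counting bases: C=4, G=15, A=7, T=9
G+C = 19, so %GC = 19/35 × 100 = 54.286%
Salt term: 16.6 × (-0.431) = -7.155
GC term: 0.41 × 54.286 = 22.257; length term: −500/35 = −14.286
Tm = 81.5 + (-7.155) + 22.257 − 14.286 = 82.316 → 82.3°C

82.3°C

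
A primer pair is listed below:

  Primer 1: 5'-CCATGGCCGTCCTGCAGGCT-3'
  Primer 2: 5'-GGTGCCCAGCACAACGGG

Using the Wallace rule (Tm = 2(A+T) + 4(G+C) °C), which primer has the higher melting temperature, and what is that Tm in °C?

Primer 1, 68°C

Primer 1: A+T=6, G+C=14 → Tm = 2(6)+4(14) = 68°C
Primer 2: A+T=5, G+C=13 → Tm = 2(5)+4(13) = 62°C
68°C vs 62°C → primer 1 is higher.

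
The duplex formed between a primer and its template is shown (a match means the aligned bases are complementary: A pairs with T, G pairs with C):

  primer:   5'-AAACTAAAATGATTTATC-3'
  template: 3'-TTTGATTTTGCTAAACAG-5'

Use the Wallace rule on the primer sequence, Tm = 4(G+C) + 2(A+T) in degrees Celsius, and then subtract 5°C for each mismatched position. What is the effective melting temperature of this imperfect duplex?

Primer base counts: A=9, T=6, G=1, C=2 → A+T=15, G+C=3
Perfect-match Tm = 2(15) + 4(3) = 30 + 12 = 42°C
Mismatches (positions where the bases are not complementary): 2 (at positions 10, 16)
Effective Tm = 42 − 2×5 = 42 − 10 = 32°C

32°C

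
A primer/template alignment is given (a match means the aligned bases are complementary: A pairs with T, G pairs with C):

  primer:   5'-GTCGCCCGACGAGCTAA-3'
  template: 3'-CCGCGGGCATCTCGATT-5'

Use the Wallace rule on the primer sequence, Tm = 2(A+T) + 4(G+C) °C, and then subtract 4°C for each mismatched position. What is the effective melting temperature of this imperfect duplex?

44°C

Primer base counts: A=4, T=2, G=5, C=6 → A+T=6, G+C=11
Perfect-match Tm = 2(6) + 4(11) = 12 + 44 = 56°C
Mismatches (positions where the bases are not complementary): 3 (at positions 2, 9, 10)
Effective Tm = 56 − 3×4 = 56 − 12 = 44°C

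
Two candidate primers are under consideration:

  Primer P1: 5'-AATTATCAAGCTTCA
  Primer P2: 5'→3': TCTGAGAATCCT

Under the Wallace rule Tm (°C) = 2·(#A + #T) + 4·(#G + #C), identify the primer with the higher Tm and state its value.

Primer P1: A+T=11, G+C=4 → Tm = 2(11)+4(4) = 38°C
Primer P2: A+T=7, G+C=5 → Tm = 2(7)+4(5) = 34°C
38°C vs 34°C → primer P1 is higher.

Primer P1, 38°C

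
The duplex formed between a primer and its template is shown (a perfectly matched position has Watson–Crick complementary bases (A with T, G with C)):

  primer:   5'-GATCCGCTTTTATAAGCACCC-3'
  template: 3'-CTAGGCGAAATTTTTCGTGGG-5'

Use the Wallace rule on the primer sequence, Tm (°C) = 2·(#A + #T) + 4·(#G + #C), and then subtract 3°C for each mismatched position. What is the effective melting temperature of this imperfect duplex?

56°C

Primer base counts: A=5, T=6, G=3, C=7 → A+T=11, G+C=10
Perfect-match Tm = 2(11) + 4(10) = 22 + 40 = 62°C
Mismatches (positions where the bases are not complementary): 2 (at positions 11, 13)
Effective Tm = 62 − 2×3 = 62 − 6 = 56°C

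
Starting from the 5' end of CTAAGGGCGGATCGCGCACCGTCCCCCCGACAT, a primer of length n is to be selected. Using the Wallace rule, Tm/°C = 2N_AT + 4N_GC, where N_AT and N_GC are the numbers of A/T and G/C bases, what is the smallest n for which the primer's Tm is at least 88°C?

First 25 bases: CTAAGGGCGGATCGCGCACCGTCCC → Tm = 86°C (< 88°C)
First 26 bases: CTAAGGGCGGATCGCGCACCGTCCCC → Tm = 90°C (≥ 88°C)
Since every base adds ≥2°C, Tm only increases with n, so the threshold is first crossed at n = 26.

n = 26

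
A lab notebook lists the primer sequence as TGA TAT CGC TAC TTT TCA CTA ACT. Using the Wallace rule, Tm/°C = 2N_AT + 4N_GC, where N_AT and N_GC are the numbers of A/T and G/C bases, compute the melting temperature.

64°C

Base counts: G=2, A=6, T=10, C=6
A+T = 16, G+C = 8
Tm = 2×16 + 4×8 = 64°C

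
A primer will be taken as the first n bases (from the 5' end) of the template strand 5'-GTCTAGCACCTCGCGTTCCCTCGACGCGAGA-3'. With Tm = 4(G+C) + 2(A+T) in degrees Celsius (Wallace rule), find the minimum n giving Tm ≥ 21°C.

First 6 bases: GTCTAG → Tm = 18°C (< 21°C)
First 7 bases: GTCTAGC → Tm = 22°C (≥ 21°C)
Since every base adds ≥2°C, Tm only increases with n, so the threshold is first crossed at n = 7.

n = 7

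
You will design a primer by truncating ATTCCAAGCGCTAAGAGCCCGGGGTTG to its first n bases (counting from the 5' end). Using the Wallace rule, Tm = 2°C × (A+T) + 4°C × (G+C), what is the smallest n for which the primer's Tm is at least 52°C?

n = 18

First 17 bases: ATTCCAAGCGCTAAGAG → Tm = 50°C (< 52°C)
First 18 bases: ATTCCAAGCGCTAAGAGC → Tm = 54°C (≥ 52°C)
Since every base adds ≥2°C, Tm only increases with n, so the threshold is first crossed at n = 18.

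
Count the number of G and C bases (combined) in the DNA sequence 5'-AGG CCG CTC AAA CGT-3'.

C=5, G=4, A=4, T=2
Total G or C: 4 + 5 = 9

9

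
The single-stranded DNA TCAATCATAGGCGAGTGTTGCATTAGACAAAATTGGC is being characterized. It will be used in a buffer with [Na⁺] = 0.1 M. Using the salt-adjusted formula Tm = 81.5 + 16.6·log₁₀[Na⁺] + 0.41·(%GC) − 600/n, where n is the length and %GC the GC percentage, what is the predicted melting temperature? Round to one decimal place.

65.3°C

Length n = 37. T=10, A=12, G=9, C=6
G+C = 15, so %GC = 15/37 × 100 = 40.541%
Salt term: 16.6 × (-1) = -16.6
GC term: 0.41 × 40.541 = 16.622; length term: −600/37 = −16.216
Tm = 81.5 + (-16.6) + 16.622 − 16.216 = 65.306 → 65.3°C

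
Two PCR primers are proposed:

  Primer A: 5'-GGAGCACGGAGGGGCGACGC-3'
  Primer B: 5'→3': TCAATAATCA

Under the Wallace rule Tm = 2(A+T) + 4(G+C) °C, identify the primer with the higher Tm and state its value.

Primer A, 72°C

Primer A: A+T=4, G+C=16 → Tm = 2(4)+4(16) = 72°C
Primer B: A+T=8, G+C=2 → Tm = 2(8)+4(2) = 24°C
72°C vs 24°C → primer A is higher.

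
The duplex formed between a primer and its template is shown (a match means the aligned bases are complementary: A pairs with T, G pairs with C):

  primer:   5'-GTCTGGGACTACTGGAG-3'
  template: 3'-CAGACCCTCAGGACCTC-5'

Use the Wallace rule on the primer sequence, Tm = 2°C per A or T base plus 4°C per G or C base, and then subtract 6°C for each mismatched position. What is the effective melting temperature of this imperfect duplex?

Primer base counts: A=3, T=4, G=7, C=3 → A+T=7, G+C=10
Perfect-match Tm = 2(7) + 4(10) = 14 + 40 = 54°C
Mismatches (positions where the bases are not complementary): 2 (at positions 9, 11)
Effective Tm = 54 − 2×6 = 54 − 12 = 42°C

42°C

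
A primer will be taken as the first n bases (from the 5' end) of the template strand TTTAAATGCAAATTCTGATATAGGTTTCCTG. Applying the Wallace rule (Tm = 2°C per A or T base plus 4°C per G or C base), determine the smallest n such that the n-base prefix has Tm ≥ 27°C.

First 11 bases: TTTAAATGCAA → Tm = 26°C (< 27°C)
First 12 bases: TTTAAATGCAAA → Tm = 28°C (≥ 27°C)
Since every base adds ≥2°C, Tm only increases with n, so the threshold is first crossed at n = 12.

n = 12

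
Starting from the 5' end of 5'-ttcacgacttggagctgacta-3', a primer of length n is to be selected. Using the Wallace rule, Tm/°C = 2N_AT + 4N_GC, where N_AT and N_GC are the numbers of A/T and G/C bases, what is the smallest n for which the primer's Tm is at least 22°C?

First 7 bases: TTCACGA → Tm = 20°C (< 22°C)
First 8 bases: TTCACGAC → Tm = 24°C (≥ 22°C)
Each additional base adds 2°C (A/T) or 4°C (G/C), so Tm is non-decreasing in n; n = 8 is the first length to reach 22°C.

n = 8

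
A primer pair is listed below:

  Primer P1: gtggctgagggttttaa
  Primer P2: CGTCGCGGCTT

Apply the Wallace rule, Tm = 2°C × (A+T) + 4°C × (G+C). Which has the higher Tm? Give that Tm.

Primer P1: A+T=9, G+C=8 → Tm = 2(9)+4(8) = 50°C
Primer P2: A+T=3, G+C=8 → Tm = 2(3)+4(8) = 38°C
50°C vs 38°C → primer P1 is higher.

Primer P1, 50°C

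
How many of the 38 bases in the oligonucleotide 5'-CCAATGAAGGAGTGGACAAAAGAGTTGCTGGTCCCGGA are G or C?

20

A=12, T=6, C=7, G=13
G+C = 13 + 7 = 20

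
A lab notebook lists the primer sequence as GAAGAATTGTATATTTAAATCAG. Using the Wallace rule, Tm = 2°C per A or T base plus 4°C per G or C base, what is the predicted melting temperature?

Counting bases: G=4, T=8, C=1, A=10
So N_AT = 18 and N_GC = 5.
Tm = 2(18) + 4(5) = 36 + 20 = 56°C

56°C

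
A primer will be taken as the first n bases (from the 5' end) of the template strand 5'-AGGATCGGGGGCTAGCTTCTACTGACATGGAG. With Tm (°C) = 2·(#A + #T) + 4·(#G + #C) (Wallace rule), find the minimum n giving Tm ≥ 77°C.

n = 25

First 24 bases: AGGATCGGGGGCTAGCTTCTACTG → Tm = 76°C (< 77°C)
First 25 bases: AGGATCGGGGGCTAGCTTCTACTGA → Tm = 78°C (≥ 77°C)
Since every base adds ≥2°C, Tm only increases with n, so the threshold is first crossed at n = 25.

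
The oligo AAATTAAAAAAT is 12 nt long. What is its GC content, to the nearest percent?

0%

Counting bases: A=9, T=3, G=0, C=0
G+C = 0 + 0 = 0 out of 12 bases
%GC = 0/12 × 100 = 0% ≈ 0%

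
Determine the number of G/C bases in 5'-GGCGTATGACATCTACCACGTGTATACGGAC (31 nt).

16

Counting bases: G=8, T=7, A=8, C=8
Total G or C: 8 + 8 = 16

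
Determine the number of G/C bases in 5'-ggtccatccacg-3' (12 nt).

8

T=2, C=5, G=3, A=2
G+C = 3 + 5 = 8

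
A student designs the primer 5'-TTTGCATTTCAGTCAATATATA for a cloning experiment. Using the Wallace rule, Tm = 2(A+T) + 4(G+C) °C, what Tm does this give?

Counting bases: A=7, G=2, T=10, C=3
A+T = 17, G+C = 5
Tm = 2(17) + 4(5) = 34 + 20 = 54°C

54°C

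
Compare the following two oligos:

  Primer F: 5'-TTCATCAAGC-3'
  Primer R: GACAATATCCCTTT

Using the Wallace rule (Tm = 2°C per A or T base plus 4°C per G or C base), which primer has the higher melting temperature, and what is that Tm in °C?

Primer F: A+T=6, G+C=4 → Tm = 2(6)+4(4) = 28°C
Primer R: A+T=9, G+C=5 → Tm = 2(9)+4(5) = 38°C
28°C vs 38°C → primer R is higher.

Primer R, 38°C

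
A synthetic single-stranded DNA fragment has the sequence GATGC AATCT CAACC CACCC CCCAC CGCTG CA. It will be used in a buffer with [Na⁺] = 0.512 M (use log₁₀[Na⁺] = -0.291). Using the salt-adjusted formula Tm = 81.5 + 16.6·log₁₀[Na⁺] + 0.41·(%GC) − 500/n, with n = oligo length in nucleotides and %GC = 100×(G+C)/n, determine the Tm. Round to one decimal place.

86.7°C

Length n = 32. Base counts: G=4, T=4, C=16, A=8
G+C = 20, so %GC = 20/32 × 100 = 62.5%
Salt term: 16.6 × (-0.291) = -4.831
GC term: 0.41 × 62.5 = 25.625; length term: −500/32 = −15.625
Tm = 81.5 + (-4.831) + 25.625 − 15.625 = 86.669 → 86.7°C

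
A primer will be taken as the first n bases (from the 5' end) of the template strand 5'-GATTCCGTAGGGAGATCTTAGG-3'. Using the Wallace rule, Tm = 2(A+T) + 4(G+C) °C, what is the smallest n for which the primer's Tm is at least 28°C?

n = 10

First 9 bases: GATTCCGTA → Tm = 26°C (< 28°C)
First 10 bases: GATTCCGTAG → Tm = 30°C (≥ 28°C)
Since every base adds ≥2°C, Tm only increases with n, so the threshold is first crossed at n = 10.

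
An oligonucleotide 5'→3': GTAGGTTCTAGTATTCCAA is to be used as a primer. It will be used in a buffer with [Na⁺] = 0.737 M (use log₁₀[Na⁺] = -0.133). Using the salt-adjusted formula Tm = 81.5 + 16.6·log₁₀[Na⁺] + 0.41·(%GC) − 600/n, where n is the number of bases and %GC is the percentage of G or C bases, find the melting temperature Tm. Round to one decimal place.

Length n = 19. A=5, G=4, C=3, T=7
G+C = 7, so %GC = 7/19 × 100 = 36.842%
Salt term: 16.6 × (-0.133) = -2.208
GC term: 0.41 × 36.842 = 15.105; length term: −600/19 = −31.579
Tm = 81.5 + (-2.208) + 15.105 − 31.579 = 62.818 → 62.8°C

62.8°C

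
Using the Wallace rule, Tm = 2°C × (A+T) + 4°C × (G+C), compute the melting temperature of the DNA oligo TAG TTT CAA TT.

26°C

Base counts: C=1, G=1, A=3, T=6
So N_AT = 9 and N_GC = 2.
Tm = 4·2 + 2·9 = 8 + 18 = 26°C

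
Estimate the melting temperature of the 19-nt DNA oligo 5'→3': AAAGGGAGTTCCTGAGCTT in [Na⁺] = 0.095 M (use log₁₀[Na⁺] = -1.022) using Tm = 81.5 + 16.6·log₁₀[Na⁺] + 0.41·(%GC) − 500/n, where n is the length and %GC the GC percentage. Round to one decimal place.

57.6°C

Length n = 19. Counting bases: C=3, A=5, G=6, T=5
G+C = 9, so %GC = 9/19 × 100 = 47.368%
Salt term: 16.6 × (-1.022) = -16.965
GC term: 0.41 × 47.368 = 19.421; length term: −500/19 = −26.316
Tm = 81.5 + (-16.965) + 19.421 − 26.316 = 57.64 → 57.6°C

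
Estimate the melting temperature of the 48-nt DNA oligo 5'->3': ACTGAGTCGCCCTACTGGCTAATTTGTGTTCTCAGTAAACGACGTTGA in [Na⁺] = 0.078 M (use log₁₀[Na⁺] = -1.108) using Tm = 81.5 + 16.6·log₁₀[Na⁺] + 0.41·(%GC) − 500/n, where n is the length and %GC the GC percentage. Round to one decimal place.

71.5°C

Length n = 48. T=15, A=11, G=11, C=11
G+C = 22, so %GC = 22/48 × 100 = 45.833%
Salt term: 16.6 × (-1.108) = -18.393
GC term: 0.41 × 45.833 = 18.792; length term: −500/48 = −10.417
Tm = 81.5 + (-18.393) + 18.792 − 10.417 = 71.482 → 71.5°C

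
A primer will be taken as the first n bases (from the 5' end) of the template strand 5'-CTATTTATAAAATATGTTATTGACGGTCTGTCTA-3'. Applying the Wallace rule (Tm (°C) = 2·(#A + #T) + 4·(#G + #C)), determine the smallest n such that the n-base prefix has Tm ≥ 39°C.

First 17 bases: CTATTTATAAAATATGT → Tm = 38°C (< 39°C)
First 18 bases: CTATTTATAAAATATGTT → Tm = 40°C (≥ 39°C)
Each additional base adds 2°C (A/T) or 4°C (G/C), so Tm is non-decreasing in n; n = 18 is the first length to reach 39°C.

n = 18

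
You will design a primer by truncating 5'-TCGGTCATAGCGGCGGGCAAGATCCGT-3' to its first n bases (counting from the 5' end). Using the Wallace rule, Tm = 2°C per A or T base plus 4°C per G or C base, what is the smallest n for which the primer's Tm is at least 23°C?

n = 8

First 7 bases: TCGGTCA → Tm = 22°C (< 23°C)
First 8 bases: TCGGTCAT → Tm = 24°C (≥ 23°C)
Each additional base adds 2°C (A/T) or 4°C (G/C), so Tm is non-decreasing in n; n = 8 is the first length to reach 23°C.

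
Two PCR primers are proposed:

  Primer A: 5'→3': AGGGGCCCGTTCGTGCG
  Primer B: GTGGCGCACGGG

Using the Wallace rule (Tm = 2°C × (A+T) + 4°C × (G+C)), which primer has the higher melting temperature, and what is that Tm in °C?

Primer A, 60°C

Primer A: A+T=4, G+C=13 → Tm = 2(4)+4(13) = 60°C
Primer B: A+T=2, G+C=10 → Tm = 2(2)+4(10) = 44°C
60°C vs 44°C → primer A is higher.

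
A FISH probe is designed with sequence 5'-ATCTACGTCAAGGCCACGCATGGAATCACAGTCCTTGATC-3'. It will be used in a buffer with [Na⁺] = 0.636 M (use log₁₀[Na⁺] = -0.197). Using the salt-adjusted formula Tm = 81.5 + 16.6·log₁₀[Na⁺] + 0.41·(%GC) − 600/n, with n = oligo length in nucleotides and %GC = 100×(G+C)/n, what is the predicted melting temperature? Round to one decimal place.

Length n = 40. C=12, G=8, T=9, A=11
G+C = 20, so %GC = 20/40 × 100 = 50%
Salt term: 16.6 × (-0.197) = -3.27
GC term: 0.41 × 50 = 20.5; length term: −600/40 = −15
Tm = 81.5 + (-3.27) + 20.5 − 15 = 83.73 → 83.7°C

83.7°C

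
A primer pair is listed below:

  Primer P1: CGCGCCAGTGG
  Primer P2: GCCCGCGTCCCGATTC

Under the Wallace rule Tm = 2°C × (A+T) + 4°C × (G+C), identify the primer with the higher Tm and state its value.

Primer P2, 56°C

Primer P1: A+T=2, G+C=9 → Tm = 2(2)+4(9) = 40°C
Primer P2: A+T=4, G+C=12 → Tm = 2(4)+4(12) = 56°C
40°C vs 56°C → primer P2 is higher.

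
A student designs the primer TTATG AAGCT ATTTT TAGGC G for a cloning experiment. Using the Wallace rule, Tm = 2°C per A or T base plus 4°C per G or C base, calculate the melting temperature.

C=2, A=5, G=5, T=9
A+T = 14, G+C = 7
Tm = 2×14 + 4×7 = 56°C

56°C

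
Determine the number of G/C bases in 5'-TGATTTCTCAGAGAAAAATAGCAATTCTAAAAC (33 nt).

9

Scanning the sequence gives A=15, G=4, C=5, T=9.
Total G or C: 4 + 5 = 9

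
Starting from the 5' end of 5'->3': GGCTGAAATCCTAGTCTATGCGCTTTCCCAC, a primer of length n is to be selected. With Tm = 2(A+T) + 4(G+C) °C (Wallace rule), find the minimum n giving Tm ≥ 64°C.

First 21 bases: GGCTGAAATCCTAGTCTATGC → Tm = 62°C (< 64°C)
First 22 bases: GGCTGAAATCCTAGTCTATGCG → Tm = 66°C (≥ 64°C)
Each additional base adds 2°C (A/T) or 4°C (G/C), so Tm is non-decreasing in n; n = 22 is the first length to reach 64°C.

n = 22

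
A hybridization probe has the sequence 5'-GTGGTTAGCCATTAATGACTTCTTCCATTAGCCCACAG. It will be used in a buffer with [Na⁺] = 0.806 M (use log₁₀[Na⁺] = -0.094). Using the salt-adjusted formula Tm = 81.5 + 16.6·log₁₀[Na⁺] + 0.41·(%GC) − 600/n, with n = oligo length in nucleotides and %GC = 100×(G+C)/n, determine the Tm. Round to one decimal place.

Length n = 38. Scanning the sequence gives G=7, T=12, C=10, A=9.
G+C = 17, so %GC = 17/38 × 100 = 44.737%
Salt term: 16.6 × (-0.094) = -1.56
GC term: 0.41 × 44.737 = 18.342; length term: −600/38 = −15.789
Tm = 81.5 + (-1.56) + 18.342 − 15.789 = 82.493 → 82.5°C

82.5°C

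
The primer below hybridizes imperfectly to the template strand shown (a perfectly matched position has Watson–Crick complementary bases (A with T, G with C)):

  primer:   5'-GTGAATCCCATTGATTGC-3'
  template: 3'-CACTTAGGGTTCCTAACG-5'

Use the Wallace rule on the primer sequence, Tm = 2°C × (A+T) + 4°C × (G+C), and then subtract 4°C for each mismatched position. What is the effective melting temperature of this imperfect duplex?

Primer base counts: A=4, T=6, G=4, C=4 → A+T=10, G+C=8
Perfect-match Tm = 2(10) + 4(8) = 20 + 32 = 52°C
Mismatches (positions where the bases are not complementary): 2 (at positions 11, 12)
Effective Tm = 52 − 2×4 = 52 − 8 = 44°C

44°C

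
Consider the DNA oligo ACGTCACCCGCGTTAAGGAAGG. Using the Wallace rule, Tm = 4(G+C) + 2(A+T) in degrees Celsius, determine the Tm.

70°C

Base counts: C=6, T=3, G=7, A=6
So N_AT = 9 and N_GC = 13.
Tm = 4·13 + 2·9 = 52 + 18 = 70°C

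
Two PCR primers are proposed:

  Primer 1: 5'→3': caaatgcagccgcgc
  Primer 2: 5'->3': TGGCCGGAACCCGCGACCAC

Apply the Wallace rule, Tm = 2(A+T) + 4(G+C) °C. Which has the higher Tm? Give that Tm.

Primer 1: A+T=5, G+C=10 → Tm = 2(5)+4(10) = 50°C
Primer 2: A+T=5, G+C=15 → Tm = 2(5)+4(15) = 70°C
50°C vs 70°C → primer 2 is higher.

Primer 2, 70°C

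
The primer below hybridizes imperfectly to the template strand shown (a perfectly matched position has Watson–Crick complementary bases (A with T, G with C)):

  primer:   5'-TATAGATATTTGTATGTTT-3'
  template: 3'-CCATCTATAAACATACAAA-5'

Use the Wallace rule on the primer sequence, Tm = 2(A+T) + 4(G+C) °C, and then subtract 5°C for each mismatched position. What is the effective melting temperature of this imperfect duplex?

34°C

Primer base counts: A=5, T=11, G=3, C=0 → A+T=16, G+C=3
Perfect-match Tm = 2(16) + 4(3) = 32 + 12 = 44°C
Mismatches (positions where the bases are not complementary): 2 (at positions 1, 2)
Effective Tm = 44 − 2×5 = 44 − 10 = 34°C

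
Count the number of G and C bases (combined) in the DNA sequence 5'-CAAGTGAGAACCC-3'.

7

T=1, C=4, A=5, G=3
Total G or C: 3 + 4 = 7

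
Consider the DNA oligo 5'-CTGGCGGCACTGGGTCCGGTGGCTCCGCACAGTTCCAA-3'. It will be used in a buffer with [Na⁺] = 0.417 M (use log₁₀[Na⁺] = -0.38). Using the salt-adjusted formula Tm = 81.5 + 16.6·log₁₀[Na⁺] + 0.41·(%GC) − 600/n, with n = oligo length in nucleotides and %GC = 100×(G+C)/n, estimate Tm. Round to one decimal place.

87.5°C

Length n = 38. C=13, T=7, G=13, A=5
G+C = 26, so %GC = 26/38 × 100 = 68.421%
Salt term: 16.6 × (-0.38) = -6.308
GC term: 0.41 × 68.421 = 28.053; length term: −600/38 = −15.789
Tm = 81.5 + (-6.308) + 28.053 − 15.789 = 87.456 → 87.5°C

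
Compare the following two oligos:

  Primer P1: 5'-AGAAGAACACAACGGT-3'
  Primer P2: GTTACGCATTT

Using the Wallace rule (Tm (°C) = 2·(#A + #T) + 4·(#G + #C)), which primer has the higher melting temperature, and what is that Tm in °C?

Primer P1, 46°C

Primer P1: A+T=9, G+C=7 → Tm = 2(9)+4(7) = 46°C
Primer P2: A+T=7, G+C=4 → Tm = 2(7)+4(4) = 30°C
46°C vs 30°C → primer P1 is higher.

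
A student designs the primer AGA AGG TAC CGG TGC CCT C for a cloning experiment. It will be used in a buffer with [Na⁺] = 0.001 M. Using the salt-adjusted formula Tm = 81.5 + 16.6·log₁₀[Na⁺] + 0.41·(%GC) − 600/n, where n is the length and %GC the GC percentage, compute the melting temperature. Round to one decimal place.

26.0°C

Length n = 19. A=4, C=6, G=6, T=3
G+C = 12, so %GC = 12/19 × 100 = 63.158%
Salt term: 16.6 × (-3) = -49.8
GC term: 0.41 × 63.158 = 25.895; length term: −600/19 = −31.579
Tm = 81.5 + (-49.8) + 25.895 − 31.579 = 26.016 → 26.0°C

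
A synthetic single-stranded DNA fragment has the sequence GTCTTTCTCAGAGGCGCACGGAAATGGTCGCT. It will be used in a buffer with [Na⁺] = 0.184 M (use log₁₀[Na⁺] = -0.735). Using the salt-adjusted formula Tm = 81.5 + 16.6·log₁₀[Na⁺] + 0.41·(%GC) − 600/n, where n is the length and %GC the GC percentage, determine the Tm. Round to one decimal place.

Length n = 32. Counting bases: G=10, A=6, C=8, T=8
G+C = 18, so %GC = 18/32 × 100 = 56.25%
Salt term: 16.6 × (-0.735) = -12.201
GC term: 0.41 × 56.25 = 23.062; length term: −600/32 = −18.75
Tm = 81.5 + (-12.201) + 23.062 − 18.75 = 73.611 → 73.6°C

73.6°C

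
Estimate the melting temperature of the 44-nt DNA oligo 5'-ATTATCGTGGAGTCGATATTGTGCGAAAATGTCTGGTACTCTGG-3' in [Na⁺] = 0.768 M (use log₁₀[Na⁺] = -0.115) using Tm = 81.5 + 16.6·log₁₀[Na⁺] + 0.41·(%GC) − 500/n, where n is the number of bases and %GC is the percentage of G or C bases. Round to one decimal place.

Length n = 44. Counting bases: G=13, T=15, C=6, A=10
G+C = 19, so %GC = 19/44 × 100 = 43.182%
Salt term: 16.6 × (-0.115) = -1.909
GC term: 0.41 × 43.182 = 17.705; length term: −500/44 = −11.364
Tm = 81.5 + (-1.909) + 17.705 − 11.364 = 85.932 → 85.9°C

85.9°C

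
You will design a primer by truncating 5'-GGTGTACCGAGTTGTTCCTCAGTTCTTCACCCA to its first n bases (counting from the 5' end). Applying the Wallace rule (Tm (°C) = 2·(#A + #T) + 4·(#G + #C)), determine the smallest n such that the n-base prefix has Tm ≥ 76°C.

n = 25

First 24 bases: GGTGTACCGAGTTGTTCCTCAGTT → Tm = 72°C (< 76°C)
First 25 bases: GGTGTACCGAGTTGTTCCTCAGTTC → Tm = 76°C (≥ 76°C)
Since every base adds ≥2°C, Tm only increases with n, so the threshold is first crossed at n = 25.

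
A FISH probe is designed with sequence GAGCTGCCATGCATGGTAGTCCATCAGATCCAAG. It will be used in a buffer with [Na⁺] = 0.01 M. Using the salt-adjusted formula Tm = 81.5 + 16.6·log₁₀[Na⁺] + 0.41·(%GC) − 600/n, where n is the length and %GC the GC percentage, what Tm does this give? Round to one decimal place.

Length n = 34. Base counts: T=7, C=9, A=9, G=9
G+C = 18, so %GC = 18/34 × 100 = 52.941%
Salt term: 16.6 × (-2) = -33.2
GC term: 0.41 × 52.941 = 21.706; length term: −600/34 = −17.647
Tm = 81.5 + (-33.2) + 21.706 − 17.647 = 52.359 → 52.4°C

52.4°C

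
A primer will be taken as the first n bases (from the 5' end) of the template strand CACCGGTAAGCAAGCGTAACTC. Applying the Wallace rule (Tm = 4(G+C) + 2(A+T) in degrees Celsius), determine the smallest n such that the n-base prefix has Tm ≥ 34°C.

First 10 bases: CACCGGTAAG → Tm = 32°C (< 34°C)
First 11 bases: CACCGGTAAGC → Tm = 36°C (≥ 34°C)
Each additional base adds 2°C (A/T) or 4°C (G/C), so Tm is non-decreasing in n; n = 11 is the first length to reach 34°C.

n = 11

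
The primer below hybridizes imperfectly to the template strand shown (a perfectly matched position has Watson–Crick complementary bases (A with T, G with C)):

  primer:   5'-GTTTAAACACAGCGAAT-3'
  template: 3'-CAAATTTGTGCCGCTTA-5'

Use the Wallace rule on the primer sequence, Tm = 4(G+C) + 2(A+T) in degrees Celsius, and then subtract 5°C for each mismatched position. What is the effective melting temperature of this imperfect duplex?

41°C

Primer base counts: A=7, T=4, G=3, C=3 → A+T=11, G+C=6
Perfect-match Tm = 2(11) + 4(6) = 22 + 24 = 46°C
Mismatches (positions where the bases are not complementary): 1 (at position 11)
Effective Tm = 46 − 1×5 = 46 − 5 = 41°C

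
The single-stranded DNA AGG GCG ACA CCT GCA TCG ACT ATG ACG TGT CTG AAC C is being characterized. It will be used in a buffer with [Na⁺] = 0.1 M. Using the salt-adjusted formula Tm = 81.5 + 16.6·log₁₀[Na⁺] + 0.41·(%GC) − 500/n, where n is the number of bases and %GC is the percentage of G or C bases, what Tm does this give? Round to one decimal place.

Length n = 37. Scanning the sequence gives G=10, T=7, C=11, A=9.
G+C = 21, so %GC = 21/37 × 100 = 56.757%
Salt term: 16.6 × (-1) = -16.6
GC term: 0.41 × 56.757 = 23.27; length term: −500/37 = −13.514
Tm = 81.5 + (-16.6) + 23.27 − 13.514 = 74.656 → 74.7°C

74.7°C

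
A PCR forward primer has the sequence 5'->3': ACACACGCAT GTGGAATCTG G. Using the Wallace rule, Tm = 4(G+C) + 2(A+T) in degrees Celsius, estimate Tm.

Counting bases: T=4, C=5, G=6, A=6
A+T = 10, G+C = 11
Tm = 2(10) + 4(11) = 20 + 44 = 64°C

64°C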